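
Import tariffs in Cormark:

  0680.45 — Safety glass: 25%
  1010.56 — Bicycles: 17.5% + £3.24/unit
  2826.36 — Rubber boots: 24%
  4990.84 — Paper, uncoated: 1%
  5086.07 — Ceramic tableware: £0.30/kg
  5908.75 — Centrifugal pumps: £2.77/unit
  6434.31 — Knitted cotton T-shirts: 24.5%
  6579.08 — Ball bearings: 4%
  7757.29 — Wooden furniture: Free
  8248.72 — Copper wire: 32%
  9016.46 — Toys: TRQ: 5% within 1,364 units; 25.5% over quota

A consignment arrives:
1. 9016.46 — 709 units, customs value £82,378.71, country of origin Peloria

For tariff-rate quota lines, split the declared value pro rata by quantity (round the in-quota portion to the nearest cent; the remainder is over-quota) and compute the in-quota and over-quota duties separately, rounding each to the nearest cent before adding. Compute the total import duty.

Line 1 (9016.46, Peloria, 709 units, £82,378.71):
Code 9016.46 is under a tariff-rate quota (threshold 1,364 units). Quantity 709 units is within the quota, so the in-quota rate 5% applies to the full value.
Duty = £82,378.71 × 5% = £4,118.94.

£4,118.94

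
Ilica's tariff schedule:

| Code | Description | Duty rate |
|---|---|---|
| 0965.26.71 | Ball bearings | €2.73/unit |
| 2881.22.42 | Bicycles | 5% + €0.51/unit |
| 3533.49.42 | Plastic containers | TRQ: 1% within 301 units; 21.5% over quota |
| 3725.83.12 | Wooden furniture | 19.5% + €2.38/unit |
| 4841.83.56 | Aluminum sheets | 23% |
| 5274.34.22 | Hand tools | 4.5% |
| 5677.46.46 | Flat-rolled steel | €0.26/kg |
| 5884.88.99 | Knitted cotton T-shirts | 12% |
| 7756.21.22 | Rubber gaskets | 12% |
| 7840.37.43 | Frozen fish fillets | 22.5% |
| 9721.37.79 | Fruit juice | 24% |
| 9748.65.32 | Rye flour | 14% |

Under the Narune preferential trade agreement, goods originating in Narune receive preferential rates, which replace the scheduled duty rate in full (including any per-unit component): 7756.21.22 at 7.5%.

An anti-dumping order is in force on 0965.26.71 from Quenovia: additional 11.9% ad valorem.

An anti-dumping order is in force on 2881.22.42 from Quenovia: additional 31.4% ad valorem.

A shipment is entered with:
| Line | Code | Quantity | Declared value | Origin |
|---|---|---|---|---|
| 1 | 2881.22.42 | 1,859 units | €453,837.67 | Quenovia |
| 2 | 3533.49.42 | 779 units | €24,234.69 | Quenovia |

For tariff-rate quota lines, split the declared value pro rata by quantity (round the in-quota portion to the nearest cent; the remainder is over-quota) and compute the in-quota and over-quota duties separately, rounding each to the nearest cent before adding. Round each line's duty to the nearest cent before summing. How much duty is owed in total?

€169,435.81

Line 1 (2881.22.42, Quenovia, 1,859 units, €453,837.67):
Base rate for 2881.22.42 is 5% + €0.51/unit.
Additional duty on 2881.22.42 from Quenovia: +31.4%. Applied ad valorem rate: 5% + 31.4% = 36.4%.
Duty = €453,837.67 × 36.4% + 1,859 × €0.51 = €166,145.00.
Line 2 (3533.49.42, Quenovia, 779 units, €24,234.69):
Code 3533.49.42 is under a tariff-rate quota (threshold 301 units). In-quota: 301 units at 1%; over-quota: 478 units at 21.5%.
Pro-rata value split: in-quota = €24,234.69 × 301/779 = €9,364.11; over-quota = €24,234.69 − €9,364.11 = €14,870.58.
In-quota duty = €9,364.11 × 1% = €93.64. Over-quota duty = €14,870.58 × 21.5% = €3,197.17.
Line duty = €93.64 + €3,197.17 = €3,290.81.
Total = €166,145.00 + €3,290.81 = €169,435.81.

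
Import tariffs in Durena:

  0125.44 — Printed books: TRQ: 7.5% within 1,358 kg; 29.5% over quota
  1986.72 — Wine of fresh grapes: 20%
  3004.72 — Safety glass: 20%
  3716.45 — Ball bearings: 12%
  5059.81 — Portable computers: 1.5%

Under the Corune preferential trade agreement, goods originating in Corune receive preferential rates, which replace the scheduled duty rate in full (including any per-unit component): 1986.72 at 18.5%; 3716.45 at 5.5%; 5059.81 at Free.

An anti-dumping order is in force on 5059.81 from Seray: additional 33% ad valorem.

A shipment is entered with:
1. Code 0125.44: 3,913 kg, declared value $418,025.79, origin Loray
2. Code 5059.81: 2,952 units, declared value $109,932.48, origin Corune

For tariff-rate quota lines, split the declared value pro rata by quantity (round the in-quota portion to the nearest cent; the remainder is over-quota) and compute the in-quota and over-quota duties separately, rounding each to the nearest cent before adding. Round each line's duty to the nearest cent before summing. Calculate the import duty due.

Line 1 (0125.44, Loray, 3,913 kg, $418,025.79):
Code 0125.44 is under a tariff-rate quota (threshold 1,358 kg). In-quota: 1,358 kg at 7.5%; over-quota: 2,555 kg at 29.5%.
Pro-rata value split: in-quota = $418,025.79 × 1,358/3,913 = $145,075.14; over-quota = $418,025.79 − $145,075.14 = $272,950.65.
In-quota duty = $145,075.14 × 7.5% = $10,880.64. Over-quota duty = $272,950.65 × 29.5% = $80,520.44.
Line duty = $10,880.64 + $80,520.44 = $91,401.08.
Line 2 (5059.81, Corune, 2,952 units, $109,932.48):
Base rate for 5059.81 is 1.5%.
Origin Corune qualifies under the Durena–Corune agreement and 5059.81 is covered: preferential rate Free applies instead.
The additional-duty order on 5059.81 targets Seray, not Corune; it does not apply.
Duty = $109,932.48 × 0% = $0.00.
Total = $91,401.08 + $0.00 = $91,401.08.

$91,401.08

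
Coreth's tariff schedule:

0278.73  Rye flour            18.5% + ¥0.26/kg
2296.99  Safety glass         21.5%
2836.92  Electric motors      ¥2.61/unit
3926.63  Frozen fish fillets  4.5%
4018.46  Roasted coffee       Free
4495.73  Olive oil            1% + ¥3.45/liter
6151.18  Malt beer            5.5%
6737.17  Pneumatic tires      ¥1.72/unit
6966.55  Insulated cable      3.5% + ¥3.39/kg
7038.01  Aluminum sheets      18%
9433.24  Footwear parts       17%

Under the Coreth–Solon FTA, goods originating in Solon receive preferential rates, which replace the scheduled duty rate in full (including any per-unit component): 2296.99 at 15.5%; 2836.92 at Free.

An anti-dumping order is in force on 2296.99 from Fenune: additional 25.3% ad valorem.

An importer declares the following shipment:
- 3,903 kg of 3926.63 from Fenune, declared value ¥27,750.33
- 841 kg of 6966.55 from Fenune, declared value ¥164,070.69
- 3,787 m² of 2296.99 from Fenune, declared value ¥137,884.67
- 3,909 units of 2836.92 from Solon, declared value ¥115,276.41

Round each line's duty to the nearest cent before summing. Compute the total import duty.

¥74,372.25

Line 1 (3926.63, Fenune, 3,903 kg, ¥27,750.33):
Base rate for 3926.63 is 4.5%.
Duty = ¥27,750.33 × 4.5% = ¥1,248.76.
Line 2 (6966.55, Fenune, 841 kg, ¥164,070.69):
Base rate for 6966.55 is 3.5% + ¥3.39/kg.
Duty = ¥164,070.69 × 3.5% + 841 × ¥3.39 = ¥8,593.46.
Line 3 (2296.99, Fenune, 3,787 m², ¥137,884.67):
Base rate for 2296.99 is 21.5%.
2296.99 has an FTA preferential rate, but origin Fenune is not Solon; base rate stands.
Additional duty on 2296.99 from Fenune: +25.3%. Applied ad valorem rate: 21.5% + 25.3% = 46.8%.
Duty = ¥137,884.67 × 46.8% = ¥64,530.03.
Line 4 (2836.92, Solon, 3,909 units, ¥115,276.41):
Base rate for 2836.92 is ¥2.61/unit.
Origin Solon qualifies under the Coreth–Solon agreement and 2836.92 is covered: preferential rate Free applies instead.
Duty = ¥115,276.41 × 0% = ¥0.00.
Total = ¥1,248.76 + ¥8,593.46 + ¥64,530.03 + ¥0.00 = ¥74,372.25.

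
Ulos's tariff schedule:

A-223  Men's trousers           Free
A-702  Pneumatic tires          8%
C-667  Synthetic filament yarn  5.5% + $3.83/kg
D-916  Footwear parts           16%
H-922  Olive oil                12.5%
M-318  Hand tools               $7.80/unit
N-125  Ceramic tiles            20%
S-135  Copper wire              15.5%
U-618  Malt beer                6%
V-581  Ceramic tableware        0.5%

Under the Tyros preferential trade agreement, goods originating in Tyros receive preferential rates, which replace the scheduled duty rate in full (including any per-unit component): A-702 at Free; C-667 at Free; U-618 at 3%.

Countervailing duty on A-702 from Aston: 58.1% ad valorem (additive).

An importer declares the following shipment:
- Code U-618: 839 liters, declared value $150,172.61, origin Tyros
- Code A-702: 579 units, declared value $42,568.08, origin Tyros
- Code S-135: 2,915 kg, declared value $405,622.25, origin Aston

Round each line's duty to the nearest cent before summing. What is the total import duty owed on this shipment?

Line 1 (U-618, Tyros, 839 liters, $150,172.61):
Base rate for U-618 is 6%.
Origin Tyros qualifies under the Ulos–Tyros agreement and U-618 is covered: preferential rate 3% applies instead.
Duty = $150,172.61 × 3% = $4,505.18.
Line 2 (A-702, Tyros, 579 units, $42,568.08):
Base rate for A-702 is 8%.
Origin Tyros qualifies under the Ulos–Tyros agreement and A-702 is covered: preferential rate Free applies instead.
The additional-duty order on A-702 targets Aston, not Tyros; it does not apply.
Duty = $42,568.08 × 0% = $0.00.
Line 3 (S-135, Aston, 2,915 kg, $405,622.25):
Base rate for S-135 is 15.5%.
Duty = $405,622.25 × 15.5% = $62,871.45.
Total = $4,505.18 + $0.00 + $62,871.45 = $67,376.63.

$67,376.63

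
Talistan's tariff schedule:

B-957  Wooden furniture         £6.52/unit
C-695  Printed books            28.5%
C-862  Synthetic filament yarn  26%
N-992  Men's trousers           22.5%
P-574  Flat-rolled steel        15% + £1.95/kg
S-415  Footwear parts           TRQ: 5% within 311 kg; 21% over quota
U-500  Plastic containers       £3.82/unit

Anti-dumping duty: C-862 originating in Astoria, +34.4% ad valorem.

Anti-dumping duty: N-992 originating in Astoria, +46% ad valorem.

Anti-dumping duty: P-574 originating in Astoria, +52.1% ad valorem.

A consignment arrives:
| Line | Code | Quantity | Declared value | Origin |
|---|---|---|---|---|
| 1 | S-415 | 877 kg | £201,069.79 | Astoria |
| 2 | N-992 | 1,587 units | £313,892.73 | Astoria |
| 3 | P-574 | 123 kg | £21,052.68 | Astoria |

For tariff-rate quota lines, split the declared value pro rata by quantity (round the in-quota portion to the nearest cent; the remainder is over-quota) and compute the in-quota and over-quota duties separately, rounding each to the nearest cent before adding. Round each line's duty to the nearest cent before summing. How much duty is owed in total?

£260,198.90

Line 1 (S-415, Astoria, 877 kg, £201,069.79):
Code S-415 is under a tariff-rate quota (threshold 311 kg). In-quota: 311 kg at 5%; over-quota: 566 kg at 21%.
Pro-rata value split: in-quota = £201,069.79 × 311/877 = £71,302.97; over-quota = £201,069.79 − £71,302.97 = £129,766.82.
In-quota duty = £71,302.97 × 5% = £3,565.15. Over-quota duty = £129,766.82 × 21% = £27,251.03.
Line duty = £3,565.15 + £27,251.03 = £30,816.18.
Line 2 (N-992, Astoria, 1,587 units, £313,892.73):
Base rate for N-992 is 22.5%.
Additional duty on N-992 from Astoria: +46%. Applied ad valorem rate: 22.5% + 46% = 68.5%.
Duty = £313,892.73 × 68.5% = £215,016.52.
Line 3 (P-574, Astoria, 123 kg, £21,052.68):
Base rate for P-574 is 15% + £1.95/kg.
Additional duty on P-574 from Astoria: +52.1%. Applied ad valorem rate: 15% + 52.1% = 67.1%.
Duty = £21,052.68 × 67.1% + 123 × £1.95 = £14,366.20.
Total = £30,816.18 + £215,016.52 + £14,366.20 = £260,198.90.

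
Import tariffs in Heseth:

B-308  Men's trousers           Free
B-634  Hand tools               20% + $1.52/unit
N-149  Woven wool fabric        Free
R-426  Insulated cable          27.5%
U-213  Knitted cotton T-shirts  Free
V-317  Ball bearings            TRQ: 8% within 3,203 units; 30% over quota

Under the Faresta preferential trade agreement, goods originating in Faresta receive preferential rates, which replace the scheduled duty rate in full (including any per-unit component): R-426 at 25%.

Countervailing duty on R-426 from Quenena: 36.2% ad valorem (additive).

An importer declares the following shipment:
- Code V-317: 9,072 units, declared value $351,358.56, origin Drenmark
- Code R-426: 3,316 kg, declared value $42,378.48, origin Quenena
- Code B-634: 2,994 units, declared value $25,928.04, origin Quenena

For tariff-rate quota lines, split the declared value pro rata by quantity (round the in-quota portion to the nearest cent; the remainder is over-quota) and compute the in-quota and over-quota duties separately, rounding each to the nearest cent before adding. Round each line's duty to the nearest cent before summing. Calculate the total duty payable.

Line 1 (V-317, Drenmark, 9,072 units, $351,358.56):
Code V-317 is under a tariff-rate quota (threshold 3,203 units). In-quota: 3,203 units at 8%; over-quota: 5,869 units at 30%.
Pro-rata value split: in-quota = $351,358.56 × 3,203/9,072 = $124,052.19; over-quota = $351,358.56 − $124,052.19 = $227,306.37.
In-quota duty = $124,052.19 × 8% = $9,924.18. Over-quota duty = $227,306.37 × 30% = $68,191.91.
Line duty = $9,924.18 + $68,191.91 = $78,116.09.
Line 2 (R-426, Quenena, 3,316 kg, $42,378.48):
Base rate for R-426 is 27.5%.
R-426 has an FTA preferential rate, but origin Quenena is not Faresta; base rate stands.
Additional duty on R-426 from Quenena: +36.2%. Applied ad valorem rate: 27.5% + 36.2% = 63.7%.
Duty = $42,378.48 × 63.7% = $26,995.09.
Line 3 (B-634, Quenena, 2,994 units, $25,928.04):
Base rate for B-634 is 20% + $1.52/unit.
Duty = $25,928.04 × 20% + 2,994 × $1.52 = $9,736.49.
Total = $78,116.09 + $26,995.09 + $9,736.49 = $114,847.67.

$114,847.67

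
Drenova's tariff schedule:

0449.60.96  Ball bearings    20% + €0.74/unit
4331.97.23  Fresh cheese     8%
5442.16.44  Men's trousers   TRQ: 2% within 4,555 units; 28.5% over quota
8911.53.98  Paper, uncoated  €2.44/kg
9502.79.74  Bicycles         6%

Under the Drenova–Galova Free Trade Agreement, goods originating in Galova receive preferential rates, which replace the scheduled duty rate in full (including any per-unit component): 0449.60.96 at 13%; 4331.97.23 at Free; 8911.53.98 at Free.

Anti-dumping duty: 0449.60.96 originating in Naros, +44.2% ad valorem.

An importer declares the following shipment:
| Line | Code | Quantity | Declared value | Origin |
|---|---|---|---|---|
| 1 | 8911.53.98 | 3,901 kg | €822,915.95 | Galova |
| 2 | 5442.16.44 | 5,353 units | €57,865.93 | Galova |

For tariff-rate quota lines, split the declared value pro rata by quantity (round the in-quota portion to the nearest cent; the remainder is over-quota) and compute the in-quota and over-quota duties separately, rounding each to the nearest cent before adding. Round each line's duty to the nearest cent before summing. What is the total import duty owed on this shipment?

Line 1 (8911.53.98, Galova, 3,901 kg, €822,915.95):
Base rate for 8911.53.98 is €2.44/kg.
Origin Galova qualifies under the Drenova–Galova agreement and 8911.53.98 is covered: preferential rate Free applies instead.
Duty = €822,915.95 × 0% = €0.00.
Line 2 (5442.16.44, Galova, 5,353 units, €57,865.93):
Code 5442.16.44 is under a tariff-rate quota (threshold 4,555 units). In-quota: 4,555 units at 2%; over-quota: 798 units at 28.5%.
Pro-rata value split: in-quota = €57,865.93 × 4,555/5,353 = €49,239.55; over-quota = €57,865.93 − €49,239.55 = €8,626.38.
In-quota duty = €49,239.55 × 2% = €984.79. Over-quota duty = €8,626.38 × 28.5% = €2,458.52.
Line duty = €984.79 + €2,458.52 = €3,443.31.
Total = €0.00 + €3,443.31 = €3,443.31.

€3,443.31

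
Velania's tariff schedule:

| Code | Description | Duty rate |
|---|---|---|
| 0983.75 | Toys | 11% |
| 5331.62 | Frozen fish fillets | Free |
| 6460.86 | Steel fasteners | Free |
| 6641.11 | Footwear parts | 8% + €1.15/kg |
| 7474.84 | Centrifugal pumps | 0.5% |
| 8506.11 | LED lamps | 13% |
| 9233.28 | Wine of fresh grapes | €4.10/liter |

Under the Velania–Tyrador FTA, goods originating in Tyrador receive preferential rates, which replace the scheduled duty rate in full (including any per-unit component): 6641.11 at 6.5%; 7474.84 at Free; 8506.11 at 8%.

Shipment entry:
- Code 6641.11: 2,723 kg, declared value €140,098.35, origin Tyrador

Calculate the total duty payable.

€9,106.39

Line 1 (6641.11, Tyrador, 2,723 kg, €140,098.35):
Base rate for 6641.11 is 8% + €1.15/kg.
Origin Tyrador qualifies under the Velania–Tyrador agreement and 6641.11 is covered: preferential rate 6.5% applies instead.
Duty = €140,098.35 × 6.5% = €9,106.39.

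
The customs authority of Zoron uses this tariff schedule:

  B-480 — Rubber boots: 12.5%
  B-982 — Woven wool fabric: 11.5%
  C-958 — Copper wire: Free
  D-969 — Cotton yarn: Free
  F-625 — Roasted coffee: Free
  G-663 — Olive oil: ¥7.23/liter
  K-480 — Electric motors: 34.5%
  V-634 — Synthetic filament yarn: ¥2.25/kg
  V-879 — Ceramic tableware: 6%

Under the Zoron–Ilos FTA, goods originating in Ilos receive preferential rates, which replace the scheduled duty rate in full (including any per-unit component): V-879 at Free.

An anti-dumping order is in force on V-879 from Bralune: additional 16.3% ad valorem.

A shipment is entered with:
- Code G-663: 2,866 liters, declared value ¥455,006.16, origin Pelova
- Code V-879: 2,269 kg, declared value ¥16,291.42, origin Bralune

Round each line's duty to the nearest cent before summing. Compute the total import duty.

Line 1 (G-663, Pelova, 2,866 liters, ¥455,006.16):
Base rate for G-663 is ¥7.23/liter.
Duty = 2,866 × ¥7.23 = ¥20,721.18.
Line 2 (V-879, Bralune, 2,269 kg, ¥16,291.42):
Base rate for V-879 is 6%.
V-879 has an FTA preferential rate, but origin Bralune is not Ilos; base rate stands.
Additional duty on V-879 from Bralune: +16.3%. Applied ad valorem rate: 6% + 16.3% = 22.3%.
Duty = ¥16,291.42 × 22.3% = ¥3,632.99.
Total = ¥20,721.18 + ¥3,632.99 = ¥24,354.17.

¥24,354.17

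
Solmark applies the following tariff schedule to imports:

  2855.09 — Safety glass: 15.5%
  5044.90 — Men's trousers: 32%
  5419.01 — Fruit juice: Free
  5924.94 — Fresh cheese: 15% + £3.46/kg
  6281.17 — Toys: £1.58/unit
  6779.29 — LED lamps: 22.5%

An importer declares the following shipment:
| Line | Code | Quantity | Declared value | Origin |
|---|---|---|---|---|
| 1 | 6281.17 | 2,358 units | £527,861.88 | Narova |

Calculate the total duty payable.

Line 1 (6281.17, Narova, 2,358 units, £527,861.88):
Base rate for 6281.17 is £1.58/unit.
Duty = 2,358 × £1.58 = £3,725.64.

£3,725.64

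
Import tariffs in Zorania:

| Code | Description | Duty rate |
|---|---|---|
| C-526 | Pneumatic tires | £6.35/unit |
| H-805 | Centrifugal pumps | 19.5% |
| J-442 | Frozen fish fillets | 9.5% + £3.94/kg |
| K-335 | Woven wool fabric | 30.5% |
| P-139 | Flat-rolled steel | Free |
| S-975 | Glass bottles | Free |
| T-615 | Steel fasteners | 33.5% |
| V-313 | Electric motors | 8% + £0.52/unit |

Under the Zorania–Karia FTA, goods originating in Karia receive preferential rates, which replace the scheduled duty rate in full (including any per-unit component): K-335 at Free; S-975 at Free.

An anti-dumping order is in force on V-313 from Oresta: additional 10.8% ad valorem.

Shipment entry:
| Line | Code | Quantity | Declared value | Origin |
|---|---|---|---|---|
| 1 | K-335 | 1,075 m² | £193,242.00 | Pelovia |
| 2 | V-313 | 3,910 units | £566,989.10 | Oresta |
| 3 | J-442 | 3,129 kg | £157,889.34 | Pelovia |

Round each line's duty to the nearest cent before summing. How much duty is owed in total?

Line 1 (K-335, Pelovia, 1,075 m², £193,242.00):
Base rate for K-335 is 30.5%.
K-335 has an FTA preferential rate, but origin Pelovia is not Karia; base rate stands.
Duty = £193,242.00 × 30.5% = £58,938.81.
Line 2 (V-313, Oresta, 3,910 units, £566,989.10):
Base rate for V-313 is 8% + £0.52/unit.
Additional duty on V-313 from Oresta: +10.8%. Applied ad valorem rate: 8% + 10.8% = 18.8%.
Duty = £566,989.10 × 18.8% + 3,910 × £0.52 = £108,627.15.
Line 3 (J-442, Pelovia, 3,129 kg, £157,889.34):
Base rate for J-442 is 9.5% + £3.94/kg.
Duty = £157,889.34 × 9.5% + 3,129 × £3.94 = £27,327.75.
Total = £58,938.81 + £108,627.15 + £27,327.75 = £194,893.71.

£194,893.71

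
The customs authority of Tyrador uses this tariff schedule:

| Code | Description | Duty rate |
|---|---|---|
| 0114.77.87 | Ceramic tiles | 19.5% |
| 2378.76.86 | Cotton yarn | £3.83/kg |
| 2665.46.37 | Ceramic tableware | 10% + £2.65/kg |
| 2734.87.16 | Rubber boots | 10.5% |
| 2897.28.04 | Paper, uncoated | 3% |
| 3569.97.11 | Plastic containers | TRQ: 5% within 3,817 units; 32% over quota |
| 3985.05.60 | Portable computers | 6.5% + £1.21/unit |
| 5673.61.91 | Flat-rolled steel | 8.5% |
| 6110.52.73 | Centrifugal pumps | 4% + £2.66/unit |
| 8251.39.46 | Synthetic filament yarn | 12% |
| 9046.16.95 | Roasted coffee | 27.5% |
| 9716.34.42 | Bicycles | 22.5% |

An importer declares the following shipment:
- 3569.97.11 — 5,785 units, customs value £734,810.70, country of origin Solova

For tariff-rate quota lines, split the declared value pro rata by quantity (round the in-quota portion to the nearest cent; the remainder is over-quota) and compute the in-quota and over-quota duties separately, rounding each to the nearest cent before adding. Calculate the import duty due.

Line 1 (3569.97.11, Solova, 5,785 units, £734,810.70):
Code 3569.97.11 is under a tariff-rate quota (threshold 3,817 units). In-quota: 3,817 units at 5%; over-quota: 1,968 units at 32%.
Pro-rata value split: in-quota = £734,810.70 × 3,817/5,785 = £484,835.34; over-quota = £734,810.70 − £484,835.34 = £249,975.36.
In-quota duty = £484,835.34 × 5% = £24,241.77. Over-quota duty = £249,975.36 × 32% = £79,992.12.
Line duty = £24,241.77 + £79,992.12 = £104,233.89.

£104,233.89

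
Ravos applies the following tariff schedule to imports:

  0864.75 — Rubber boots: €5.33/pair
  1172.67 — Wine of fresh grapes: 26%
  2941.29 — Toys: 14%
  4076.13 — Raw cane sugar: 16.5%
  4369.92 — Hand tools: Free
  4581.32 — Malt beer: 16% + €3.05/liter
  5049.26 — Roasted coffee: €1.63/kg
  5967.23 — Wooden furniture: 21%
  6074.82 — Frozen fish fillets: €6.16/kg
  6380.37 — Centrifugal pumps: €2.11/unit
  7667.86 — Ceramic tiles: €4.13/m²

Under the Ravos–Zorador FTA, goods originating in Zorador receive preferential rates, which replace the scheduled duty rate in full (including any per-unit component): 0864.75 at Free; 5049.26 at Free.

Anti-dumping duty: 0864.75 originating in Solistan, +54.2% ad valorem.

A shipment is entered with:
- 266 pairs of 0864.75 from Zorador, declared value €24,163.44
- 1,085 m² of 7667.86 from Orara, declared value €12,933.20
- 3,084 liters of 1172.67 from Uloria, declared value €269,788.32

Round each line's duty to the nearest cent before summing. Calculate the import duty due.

Line 1 (0864.75, Zorador, 266 pairs, €24,163.44):
Base rate for 0864.75 is €5.33/pair.
Origin Zorador qualifies under the Ravos–Zorador agreement and 0864.75 is covered: preferential rate Free applies instead.
The additional-duty order on 0864.75 targets Solistan, not Zorador; it does not apply.
Duty = €24,163.44 × 0% = €0.00.
Line 2 (7667.86, Orara, 1,085 m², €12,933.20):
Base rate for 7667.86 is €4.13/m².
Duty = 1,085 × €4.13 = €4,481.05.
Line 3 (1172.67, Uloria, 3,084 liters, €269,788.32):
Base rate for 1172.67 is 26%.
Duty = €269,788.32 × 26% = €70,144.96.
Total = €0.00 + €4,481.05 + €70,144.96 = €74,626.01.

€74,626.01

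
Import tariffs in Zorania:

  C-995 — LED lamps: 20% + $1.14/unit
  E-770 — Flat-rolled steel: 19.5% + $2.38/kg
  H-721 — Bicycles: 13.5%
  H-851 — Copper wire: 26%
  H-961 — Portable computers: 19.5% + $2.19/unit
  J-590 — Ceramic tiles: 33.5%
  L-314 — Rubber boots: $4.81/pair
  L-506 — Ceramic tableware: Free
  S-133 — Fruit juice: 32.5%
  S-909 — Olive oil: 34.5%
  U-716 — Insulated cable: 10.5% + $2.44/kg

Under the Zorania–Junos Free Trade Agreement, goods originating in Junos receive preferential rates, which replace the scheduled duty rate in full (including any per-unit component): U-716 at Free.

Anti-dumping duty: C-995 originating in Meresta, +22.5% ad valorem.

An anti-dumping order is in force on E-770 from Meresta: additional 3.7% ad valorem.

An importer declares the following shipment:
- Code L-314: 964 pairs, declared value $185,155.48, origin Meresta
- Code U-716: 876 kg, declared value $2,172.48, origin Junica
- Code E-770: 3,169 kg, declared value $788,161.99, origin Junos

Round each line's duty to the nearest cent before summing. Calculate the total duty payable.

Line 1 (L-314, Meresta, 964 pairs, $185,155.48):
Base rate for L-314 is $4.81/pair.
Duty = 964 × $4.81 = $4,636.84.
Line 2 (U-716, Junica, 876 kg, $2,172.48):
Base rate for U-716 is 10.5% + $2.44/kg.
U-716 has an FTA preferential rate, but origin Junica is not Junos; base rate stands.
Duty = $2,172.48 × 10.5% + 876 × $2.44 = $2,365.55.
Line 3 (E-770, Junos, 3,169 kg, $788,161.99):
Base rate for E-770 is 19.5% + $2.38/kg.
Origin Junos is the FTA partner but E-770 is not on the preference list; base rate stands.
The additional-duty order on E-770 targets Meresta, not Junos; it does not apply.
Duty = $788,161.99 × 19.5% + 3,169 × $2.38 = $161,233.81.
Total = $4,636.84 + $2,365.55 + $161,233.81 = $168,236.20.

$168,236.20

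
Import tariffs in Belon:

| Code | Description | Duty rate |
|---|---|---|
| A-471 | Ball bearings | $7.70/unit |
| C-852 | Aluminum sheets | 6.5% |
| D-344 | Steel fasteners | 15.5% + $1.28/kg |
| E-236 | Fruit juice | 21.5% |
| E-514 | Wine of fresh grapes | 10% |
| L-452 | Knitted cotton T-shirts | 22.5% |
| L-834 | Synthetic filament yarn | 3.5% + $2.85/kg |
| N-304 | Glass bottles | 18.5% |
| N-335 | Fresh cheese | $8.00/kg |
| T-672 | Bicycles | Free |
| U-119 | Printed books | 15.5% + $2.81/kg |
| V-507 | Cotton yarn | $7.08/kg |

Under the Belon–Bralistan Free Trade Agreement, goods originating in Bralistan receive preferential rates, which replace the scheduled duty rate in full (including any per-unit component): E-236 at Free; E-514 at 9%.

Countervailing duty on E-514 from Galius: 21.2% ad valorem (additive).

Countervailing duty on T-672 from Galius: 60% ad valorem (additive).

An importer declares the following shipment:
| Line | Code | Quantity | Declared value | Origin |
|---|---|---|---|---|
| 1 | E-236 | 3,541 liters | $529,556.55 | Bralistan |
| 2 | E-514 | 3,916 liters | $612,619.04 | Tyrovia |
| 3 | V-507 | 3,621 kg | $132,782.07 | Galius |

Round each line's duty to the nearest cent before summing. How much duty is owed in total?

Line 1 (E-236, Bralistan, 3,541 liters, $529,556.55):
Base rate for E-236 is 21.5%.
Origin Bralistan qualifies under the Belon–Bralistan agreement and E-236 is covered: preferential rate Free applies instead.
Duty = $529,556.55 × 0% = $0.00.
Line 2 (E-514, Tyrovia, 3,916 liters, $612,619.04):
Base rate for E-514 is 10%.
E-514 has an FTA preferential rate, but origin Tyrovia is not Bralistan; base rate stands.
The additional-duty order on E-514 targets Galius, not Tyrovia; it does not apply.
Duty = $612,619.04 × 10% = $61,261.90.
Line 3 (V-507, Galius, 3,621 kg, $132,782.07):
Base rate for V-507 is $7.08/kg.
Duty = 3,621 × $7.08 = $25,636.68.
Total = $0.00 + $61,261.90 + $25,636.68 = $86,898.58.

$86,898.58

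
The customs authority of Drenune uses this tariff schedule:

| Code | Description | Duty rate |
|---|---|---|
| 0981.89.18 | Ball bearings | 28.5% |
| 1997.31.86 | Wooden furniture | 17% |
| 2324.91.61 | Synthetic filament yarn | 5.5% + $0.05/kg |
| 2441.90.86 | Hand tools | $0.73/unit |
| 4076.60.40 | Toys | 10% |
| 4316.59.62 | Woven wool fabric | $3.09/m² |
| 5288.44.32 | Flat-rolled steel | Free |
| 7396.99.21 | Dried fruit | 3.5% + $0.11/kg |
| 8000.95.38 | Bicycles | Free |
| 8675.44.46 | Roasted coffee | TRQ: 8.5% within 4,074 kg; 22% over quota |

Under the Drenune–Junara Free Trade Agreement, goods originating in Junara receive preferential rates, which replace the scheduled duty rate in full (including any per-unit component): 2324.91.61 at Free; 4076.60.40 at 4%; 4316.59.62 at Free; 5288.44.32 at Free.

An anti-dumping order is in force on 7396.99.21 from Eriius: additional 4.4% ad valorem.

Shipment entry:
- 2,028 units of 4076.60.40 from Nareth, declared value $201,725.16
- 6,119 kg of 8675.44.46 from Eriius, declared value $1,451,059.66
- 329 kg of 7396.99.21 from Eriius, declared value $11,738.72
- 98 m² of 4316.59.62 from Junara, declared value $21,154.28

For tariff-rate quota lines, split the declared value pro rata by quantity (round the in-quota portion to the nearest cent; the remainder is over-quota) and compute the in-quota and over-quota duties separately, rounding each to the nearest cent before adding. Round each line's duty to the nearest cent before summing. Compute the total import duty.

Line 1 (4076.60.40, Nareth, 2,028 units, $201,725.16):
Base rate for 4076.60.40 is 10%.
4076.60.40 has an FTA preferential rate, but origin Nareth is not Junara; base rate stands.
Duty = $201,725.16 × 10% = $20,172.52.
Line 2 (8675.44.46, Eriius, 6,119 kg, $1,451,059.66):
Code 8675.44.46 is under a tariff-rate quota (threshold 4,074 kg). In-quota: 4,074 kg at 8.5%; over-quota: 2,045 kg at 22%.
Pro-rata value split: in-quota = $1,451,059.66 × 4,074/6,119 = $966,108.36; over-quota = $1,451,059.66 − $966,108.36 = $484,951.30.
In-quota duty = $966,108.36 × 8.5% = $82,119.21. Over-quota duty = $484,951.30 × 22% = $106,689.29.
Line duty = $82,119.21 + $106,689.29 = $188,808.50.
Line 3 (7396.99.21, Eriius, 329 kg, $11,738.72):
Base rate for 7396.99.21 is 3.5% + $0.11/kg.
Additional duty on 7396.99.21 from Eriius: +4.4%. Applied ad valorem rate: 3.5% + 4.4% = 7.9%.
Duty = $11,738.72 × 7.9% + 329 × $0.11 = $963.55.
Line 4 (4316.59.62, Junara, 98 m², $21,154.28):
Base rate for 4316.59.62 is $3.09/m².
Origin Junara qualifies under the Drenune–Junara agreement and 4316.59.62 is covered: preferential rate Free applies instead.
Duty = $21,154.28 × 0% = $0.00.
Total = $20,172.52 + $188,808.50 + $963.55 + $0.00 = $209,944.57.

$209,944.57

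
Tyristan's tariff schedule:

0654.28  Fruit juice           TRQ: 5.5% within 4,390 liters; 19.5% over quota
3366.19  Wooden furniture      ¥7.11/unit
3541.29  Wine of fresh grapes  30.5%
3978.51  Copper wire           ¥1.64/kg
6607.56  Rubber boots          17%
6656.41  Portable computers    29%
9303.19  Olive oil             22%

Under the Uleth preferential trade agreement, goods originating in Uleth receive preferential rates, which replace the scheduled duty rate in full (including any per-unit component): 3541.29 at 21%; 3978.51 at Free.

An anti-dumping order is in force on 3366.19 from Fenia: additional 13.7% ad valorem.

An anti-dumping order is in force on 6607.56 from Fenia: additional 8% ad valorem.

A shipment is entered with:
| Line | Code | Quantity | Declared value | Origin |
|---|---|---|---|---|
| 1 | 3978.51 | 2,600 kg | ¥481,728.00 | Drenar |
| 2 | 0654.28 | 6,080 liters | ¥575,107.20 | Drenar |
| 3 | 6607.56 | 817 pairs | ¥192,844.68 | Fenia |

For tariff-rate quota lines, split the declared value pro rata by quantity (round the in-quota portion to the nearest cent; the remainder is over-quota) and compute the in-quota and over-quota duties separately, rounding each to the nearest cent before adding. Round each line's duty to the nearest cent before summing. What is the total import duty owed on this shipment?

¥106,486.06

Line 1 (3978.51, Drenar, 2,600 kg, ¥481,728.00):
Base rate for 3978.51 is ¥1.64/kg.
3978.51 has an FTA preferential rate, but origin Drenar is not Uleth; base rate stands.
Duty = 2,600 × ¥1.64 = ¥4,264.00.
Line 2 (0654.28, Drenar, 6,080 liters, ¥575,107.20):
Code 0654.28 is under a tariff-rate quota (threshold 4,390 liters). In-quota: 4,390 liters at 5.5%; over-quota: 1,690 liters at 19.5%.
Pro-rata value split: in-quota = ¥575,107.20 × 4,390/6,080 = ¥415,250.10; over-quota = ¥575,107.20 − ¥415,250.10 = ¥159,857.10.
In-quota duty = ¥415,250.10 × 5.5% = ¥22,838.76. Over-quota duty = ¥159,857.10 × 19.5% = ¥31,172.13.
Line duty = ¥22,838.76 + ¥31,172.13 = ¥54,010.89.
Line 3 (6607.56, Fenia, 817 pairs, ¥192,844.68):
Base rate for 6607.56 is 17%.
Additional duty on 6607.56 from Fenia: +8%. Applied ad valorem rate: 17% + 8% = 25%.
Duty = ¥192,844.68 × 25% = ¥48,211.17.
Total = ¥4,264.00 + ¥54,010.89 + ¥48,211.17 = ¥106,486.06.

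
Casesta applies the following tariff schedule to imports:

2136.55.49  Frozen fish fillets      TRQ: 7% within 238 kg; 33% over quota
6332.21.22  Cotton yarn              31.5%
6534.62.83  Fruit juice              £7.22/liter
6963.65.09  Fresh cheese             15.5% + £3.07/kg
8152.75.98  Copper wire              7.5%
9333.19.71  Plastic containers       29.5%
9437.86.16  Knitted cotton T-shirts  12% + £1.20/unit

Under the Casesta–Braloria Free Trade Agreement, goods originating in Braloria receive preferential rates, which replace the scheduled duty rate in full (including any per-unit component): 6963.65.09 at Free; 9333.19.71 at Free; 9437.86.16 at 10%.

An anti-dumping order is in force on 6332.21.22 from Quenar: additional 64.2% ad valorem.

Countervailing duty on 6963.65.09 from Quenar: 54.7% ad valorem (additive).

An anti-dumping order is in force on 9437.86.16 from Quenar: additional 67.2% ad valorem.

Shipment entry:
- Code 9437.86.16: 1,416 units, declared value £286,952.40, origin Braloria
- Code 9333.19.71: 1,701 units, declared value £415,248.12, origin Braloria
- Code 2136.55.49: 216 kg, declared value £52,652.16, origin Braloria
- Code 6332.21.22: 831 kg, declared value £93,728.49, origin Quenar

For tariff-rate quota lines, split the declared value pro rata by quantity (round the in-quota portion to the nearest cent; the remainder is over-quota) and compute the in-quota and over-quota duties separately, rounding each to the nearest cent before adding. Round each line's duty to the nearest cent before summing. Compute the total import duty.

£122,079.05

Line 1 (9437.86.16, Braloria, 1,416 units, £286,952.40):
Base rate for 9437.86.16 is 12% + £1.20/unit.
Origin Braloria qualifies under the Casesta–Braloria agreement and 9437.86.16 is covered: preferential rate 10% applies instead.
The additional-duty order on 9437.86.16 targets Quenar, not Braloria; it does not apply.
Duty = £286,952.40 × 10% = £28,695.24.
Line 2 (9333.19.71, Braloria, 1,701 units, £415,248.12):
Base rate for 9333.19.71 is 29.5%.
Origin Braloria qualifies under the Casesta–Braloria agreement and 9333.19.71 is covered: preferential rate Free applies instead.
Duty = £415,248.12 × 0% = £0.00.
Line 3 (2136.55.49, Braloria, 216 kg, £52,652.16):
Code 2136.55.49 is under a tariff-rate quota (threshold 238 kg). Quantity 216 kg is within the quota, so the in-quota rate 7% applies to the full value.
Duty = £52,652.16 × 7% = £3,685.65.
Line 4 (6332.21.22, Quenar, 831 kg, £93,728.49):
Base rate for 6332.21.22 is 31.5%.
Additional duty on 6332.21.22 from Quenar: +64.2%. Applied ad valorem rate: 31.5% + 64.2% = 95.7%.
Duty = £93,728.49 × 95.7% = £89,698.16.
Total = £28,695.24 + £0.00 + £3,685.65 + £89,698.16 = £122,079.05.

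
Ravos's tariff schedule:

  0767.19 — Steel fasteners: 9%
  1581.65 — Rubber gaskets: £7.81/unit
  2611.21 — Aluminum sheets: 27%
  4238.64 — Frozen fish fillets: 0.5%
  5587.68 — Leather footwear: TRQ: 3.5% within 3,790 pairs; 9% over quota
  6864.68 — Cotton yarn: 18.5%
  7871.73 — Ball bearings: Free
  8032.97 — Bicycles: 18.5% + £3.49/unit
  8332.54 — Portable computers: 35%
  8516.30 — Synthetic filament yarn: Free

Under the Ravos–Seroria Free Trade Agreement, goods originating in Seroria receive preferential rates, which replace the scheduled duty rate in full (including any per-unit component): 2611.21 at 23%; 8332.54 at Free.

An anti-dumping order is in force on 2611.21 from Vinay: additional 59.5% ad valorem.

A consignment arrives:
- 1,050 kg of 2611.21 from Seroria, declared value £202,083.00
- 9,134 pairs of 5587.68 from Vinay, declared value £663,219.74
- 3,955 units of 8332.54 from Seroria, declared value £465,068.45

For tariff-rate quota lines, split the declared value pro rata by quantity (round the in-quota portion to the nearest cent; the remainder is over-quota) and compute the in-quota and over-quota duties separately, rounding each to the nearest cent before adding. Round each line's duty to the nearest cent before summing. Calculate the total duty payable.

Line 1 (2611.21, Seroria, 1,050 kg, £202,083.00):
Base rate for 2611.21 is 27%.
Origin Seroria qualifies under the Ravos–Seroria agreement and 2611.21 is covered: preferential rate 23% applies instead.
The additional-duty order on 2611.21 targets Vinay, not Seroria; it does not apply.
Duty = £202,083.00 × 23% = £46,479.09.
Line 2 (5587.68, Vinay, 9,134 pairs, £663,219.74):
Code 5587.68 is under a tariff-rate quota (threshold 3,790 pairs). In-quota: 3,790 pairs at 3.5%; over-quota: 5,344 pairs at 9%.
Pro-rata value split: in-quota = £663,219.74 × 3,790/9,134 = £275,191.90; over-quota = £663,219.74 − £275,191.90 = £388,027.84.
In-quota duty = £275,191.90 × 3.5% = £9,631.72. Over-quota duty = £388,027.84 × 9% = £34,922.51.
Line duty = £9,631.72 + £34,922.51 = £44,554.23.
Line 3 (8332.54, Seroria, 3,955 units, £465,068.45):
Base rate for 8332.54 is 35%.
Origin Seroria qualifies under the Ravos–Seroria agreement and 8332.54 is covered: preferential rate Free applies instead.
Duty = £465,068.45 × 0% = £0.00.
Total = £46,479.09 + £44,554.23 + £0.00 = £91,033.32.

£91,033.32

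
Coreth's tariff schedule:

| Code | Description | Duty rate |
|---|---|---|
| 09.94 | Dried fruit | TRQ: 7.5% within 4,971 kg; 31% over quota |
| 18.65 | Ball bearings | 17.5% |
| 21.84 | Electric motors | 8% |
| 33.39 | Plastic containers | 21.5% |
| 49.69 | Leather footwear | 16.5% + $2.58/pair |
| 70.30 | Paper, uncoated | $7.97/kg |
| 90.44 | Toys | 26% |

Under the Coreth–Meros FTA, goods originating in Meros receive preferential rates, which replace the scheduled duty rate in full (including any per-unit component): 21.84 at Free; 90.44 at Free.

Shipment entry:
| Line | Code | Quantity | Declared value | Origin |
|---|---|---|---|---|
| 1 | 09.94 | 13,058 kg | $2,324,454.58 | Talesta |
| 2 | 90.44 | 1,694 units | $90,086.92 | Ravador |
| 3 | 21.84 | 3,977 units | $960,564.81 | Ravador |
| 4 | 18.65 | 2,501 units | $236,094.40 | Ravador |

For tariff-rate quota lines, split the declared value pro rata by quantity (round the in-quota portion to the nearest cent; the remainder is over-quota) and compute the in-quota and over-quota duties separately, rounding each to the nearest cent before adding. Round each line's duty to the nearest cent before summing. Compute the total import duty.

$654,216.61

Line 1 (09.94, Talesta, 13,058 kg, $2,324,454.58):
Code 09.94 is under a tariff-rate quota (threshold 4,971 kg). In-quota: 4,971 kg at 7.5%; over-quota: 8,087 kg at 31%.
Pro-rata value split: in-quota = $2,324,454.58 × 4,971/13,058 = $884,887.71; over-quota = $2,324,454.58 − $884,887.71 = $1,439,566.87.
In-quota duty = $884,887.71 × 7.5% = $66,366.58. Over-quota duty = $1,439,566.87 × 31% = $446,265.73.
Line duty = $66,366.58 + $446,265.73 = $512,632.31.
Line 2 (90.44, Ravador, 1,694 units, $90,086.92):
Base rate for 90.44 is 26%.
90.44 has an FTA preferential rate, but origin Ravador is not Meros; base rate stands.
Duty = $90,086.92 × 26% = $23,422.60.
Line 3 (21.84, Ravador, 3,977 units, $960,564.81):
Base rate for 21.84 is 8%.
21.84 has an FTA preferential rate, but origin Ravador is not Meros; base rate stands.
Duty = $960,564.81 × 8% = $76,845.18.
Line 4 (18.65, Ravador, 2,501 units, $236,094.40):
Base rate for 18.65 is 17.5%.
Duty = $236,094.40 × 17.5% = $41,316.52.
Total = $512,632.31 + $23,422.60 + $76,845.18 + $41,316.52 = $654,216.61.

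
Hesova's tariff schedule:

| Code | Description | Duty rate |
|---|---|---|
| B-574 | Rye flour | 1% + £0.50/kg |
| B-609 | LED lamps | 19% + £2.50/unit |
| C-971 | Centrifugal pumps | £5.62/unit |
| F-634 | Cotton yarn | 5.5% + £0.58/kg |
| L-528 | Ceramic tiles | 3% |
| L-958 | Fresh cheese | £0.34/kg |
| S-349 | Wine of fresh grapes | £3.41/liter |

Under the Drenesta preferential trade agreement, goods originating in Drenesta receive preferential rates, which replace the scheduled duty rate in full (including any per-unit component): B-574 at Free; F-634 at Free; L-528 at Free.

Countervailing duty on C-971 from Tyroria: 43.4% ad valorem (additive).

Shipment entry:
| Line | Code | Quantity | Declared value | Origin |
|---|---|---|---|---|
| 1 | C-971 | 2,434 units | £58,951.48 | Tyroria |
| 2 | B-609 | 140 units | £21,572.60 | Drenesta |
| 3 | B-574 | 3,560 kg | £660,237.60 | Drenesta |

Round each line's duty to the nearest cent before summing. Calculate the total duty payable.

Line 1 (C-971, Tyroria, 2,434 units, £58,951.48):
Base rate for C-971 is £5.62/unit.
Additional duty on C-971 from Tyroria: +43.4% ad valorem. Applied ad valorem rate = 43.4%.
Duty = £58,951.48 × 43.4% + 2,434 × £5.62 = £39,264.02.
Line 2 (B-609, Drenesta, 140 units, £21,572.60):
Base rate for B-609 is 19% + £2.50/unit.
Origin Drenesta is the FTA partner but B-609 is not on the preference list; base rate stands.
Duty = £21,572.60 × 19% + 140 × £2.50 = £4,448.79.
Line 3 (B-574, Drenesta, 3,560 kg, £660,237.60):
Base rate for B-574 is 1% + £0.50/kg.
Origin Drenesta qualifies under the Hesova–Drenesta agreement and B-574 is covered: preferential rate Free applies instead.
Duty = £660,237.60 × 0% = £0.00.
Total = £39,264.02 + £4,448.79 + £0.00 = £43,712.81.

£43,712.81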